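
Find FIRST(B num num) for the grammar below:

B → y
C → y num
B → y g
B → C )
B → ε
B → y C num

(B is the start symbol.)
FIRST sets of the non-terminals involved (from the grammar, by fixed-point iteration):
  FIRST(B) = { 'y', ε }

To compute FIRST(B num num), process the symbols left to right:
Symbol B is a non-terminal. Add FIRST(B) \ {ε} = { 'y' }
B is nullable (ε ∈ FIRST(B)), continue to the next symbol.
Symbol num is a terminal. Add 'num' and stop.
FIRST(B num num) = { 'num', 'y' }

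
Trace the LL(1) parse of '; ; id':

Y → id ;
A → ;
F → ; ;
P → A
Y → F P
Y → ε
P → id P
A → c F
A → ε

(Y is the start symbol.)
LL(1) parsing maintains a stack (initially the start symbol over $) and the input. At each step: if the stack top is a terminal, match it against the current input token; if it is a non-terminal N, replace it with the RHS of M[N, lookahead] (the unique production whose predict set contains the lookahead).

Stack is shown with the top on the left.

Stack    Input     Action
-------------------------
Y $      ; ; id $  output Y → F P
F P $    ; ; id $  output F → ; ;
; ; P $  ; ; id $  match ';'
; P $    ; id $    match ';'
P $      id $      output P → id P
id P $   id $      match 'id'
P $      $         output P → A
A $      $         output A → ε
$        $         accept

The string is accepted.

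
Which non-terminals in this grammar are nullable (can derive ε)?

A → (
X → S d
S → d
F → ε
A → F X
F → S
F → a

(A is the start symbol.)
{ 'F' }

A non-terminal is nullable if it can derive ε (the empty string): either it has an ε-production, or it has a production whose right-hand side consists entirely of nullable non-terminals.

ε-productions: F → ε
So F is immediately nullable.
No further non-terminal can be added: every production for the remaining non-terminals contains a terminal or a non-nullable non-terminal.
Nullable = { 'F' }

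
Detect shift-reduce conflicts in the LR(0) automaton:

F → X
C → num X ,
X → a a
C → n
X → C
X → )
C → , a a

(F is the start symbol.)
A shift-reduce conflict occurs when an LR(0) state has both:
  - a complete (reduce) item [A → α .] (dot at the end), and
  - a shift item [B → β . c γ] (dot before a terminal).

Augment with F' → F and build the canonical LR(0) collection (I0 = CLOSURE({[F' → . F]}), then GOTO on every symbol after a dot until no new states appear). It has 14 states:
  I0: { [C → . , a a], [C → . n], [C → . num X ,], [F → . X], [F' → . F], [X → . )], [X → . C], [X → . a a] }  — shift
  I1: { [X → ) .] }  — reduce
  I2: { [C → , . a a] }  — shift
  I3: { [X → C .] }  — reduce
  I4: { [F' → F .] }  — accept
  I5: { [F → X .] }  — reduce
  I6: { [X → a . a] }  — shift
  I7: { [C → n .] }  — reduce
  I8: { [C → . , a a], [C → . n], [C → . num X ,], [C → num . X ,], [X → . )], [X → . C], [X → . a a] }  — shift
  I9: { [C → num X . ,] }  — shift
  I10: { [C → num X , .] }  — reduce
  I11: { [X → a a .] }  — reduce
  I12: { [C → , a . a] }  — shift
  I13: { [C → , a a .] }  — reduce

No state contains both a complete item and a shift item.

Answer: No shift-reduce conflicts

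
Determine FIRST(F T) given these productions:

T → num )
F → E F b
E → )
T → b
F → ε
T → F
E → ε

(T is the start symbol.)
{ ')', 'b', 'num', ε }

FIRST sets of the non-terminals involved (from the grammar, by fixed-point iteration):
  FIRST(F) = { ')', 'b', ε }
  FIRST(T) = { ')', 'b', 'num', ε }

To compute FIRST(F T), process the symbols left to right:
Symbol F is a non-terminal. Add FIRST(F) \ {ε} = { ')', 'b' }
F is nullable (ε ∈ FIRST(F)), continue to the next symbol.
Symbol T is a non-terminal. Add FIRST(T) \ {ε} = { ')', 'b', 'num' }
T is nullable (ε ∈ FIRST(T)), continue to the next symbol.
All symbols are nullable, so ε is in the result.
FIRST(F T) = { ')', 'b', 'num', ε }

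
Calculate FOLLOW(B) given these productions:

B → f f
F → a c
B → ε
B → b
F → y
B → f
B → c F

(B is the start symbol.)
To compute FOLLOW(B), find every occurrence of B on a right-hand side N → α B β: add FIRST(β) \ {ε}, and if β is empty or nullable also add FOLLOW(N). Iterate to a fixed point.

B is the start symbol, so $ ∈ FOLLOW(B).
B does not occur on any right-hand side.

Taking the union: FOLLOW(B) = { $ }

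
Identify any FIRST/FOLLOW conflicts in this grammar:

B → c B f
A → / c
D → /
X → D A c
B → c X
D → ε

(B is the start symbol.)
A FIRST/FOLLOW conflict occurs when a non-terminal N has a nullable alternative N → β (β ⇒* ε) and another alternative N → α with FIRST(α) ∩ FOLLOW(N) ≠ ∅: on such a lookahead the parser cannot decide between expanding α and letting N vanish via β.

Nullable non-terminals: D.

D: nullable alternative(s) D → ε; FOLLOW(D) = { '/' }
  D → /: FIRST \ {ε} = { '/' } — overlaps FOLLOW(D) on { '/' }: CONFLICT
  D → ε: FIRST \ {ε} = { } — this is the only nullable alternative, skip

A, B, X have no nullable alternative, so no FIRST/FOLLOW check is needed there.

So the grammar has 1 FIRST/FOLLOW conflict (marked CONFLICT above).

Answer: Yes. D → '/' with FOLLOW(D) on { '/' }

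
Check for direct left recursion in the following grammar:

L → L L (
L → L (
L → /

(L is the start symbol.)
Yes, L is left-recursive

Direct left recursion occurs when N → N α for some non-terminal N (the right-hand side begins with the left-hand side itself).

L → L L (: LEFT RECURSIVE (starts with L)
L → L (: LEFT RECURSIVE (starts with L)
L → /: starts with '/'

The grammar has direct left recursion on: L.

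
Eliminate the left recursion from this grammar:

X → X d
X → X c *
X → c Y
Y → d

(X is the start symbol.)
X → c Y X'
X' → d X'
X' → c * X'
X' → ε
Y → d

X is directly left-recursive. The standard transformation for
  A → A α₁ | ... | A α_m | β₁ | ... | β_n
is
  A  → β₁ A' | ... | β_n A'
  A' → α₁ A' | ... | α_m A' | ε

X → c Y becomes X → c Y X'
X → X d becomes X' → d X'
X → X c * becomes X' → c * X'
Add X' → ε

Productions for other non-terminals are unchanged:
  Y → d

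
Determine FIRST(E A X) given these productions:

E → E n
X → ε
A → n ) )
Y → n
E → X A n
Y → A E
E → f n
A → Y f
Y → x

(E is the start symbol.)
{ 'f', 'n', 'x' }

FIRST sets of the non-terminals involved (from the grammar, by fixed-point iteration):
  FIRST(E) = { 'f', 'n', 'x' }

To compute FIRST(E A X), process the symbols left to right:
Symbol E is a non-terminal. Add FIRST(E) \ {ε} = { 'f', 'n', 'x' }
E is not nullable (ε ∉ FIRST(E)), so stop here.
FIRST(E A X) = { 'f', 'n', 'x' }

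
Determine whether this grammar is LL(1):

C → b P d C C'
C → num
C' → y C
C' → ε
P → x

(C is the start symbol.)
A grammar is LL(1) if for each non-terminal N with multiple productions, the predict sets of those productions are pairwise disjoint, where PREDICT(N → α) = (FIRST(α) \ {ε}) ∪ (FOLLOW(N) if α ⇒* ε).

Relevant sets:
  FOLLOW(C') = { $, 'y' }

For C:
  PREDICT(C → b P d C C') = { 'b' }
  PREDICT(C → num) = { 'num' }
For C':
  PREDICT(C' → y C) = { 'y' }
  PREDICT(C' → ε) = { $, 'y' }
P has a single production, so nothing to check there.

Conflict found: Predict set conflict for C': { 'y' }
The grammar is NOT LL(1).

Answer: No. Predict set conflict for C': { 'y' }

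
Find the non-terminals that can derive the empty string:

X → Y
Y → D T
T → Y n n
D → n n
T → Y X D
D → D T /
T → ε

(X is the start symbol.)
{ 'T' }

ε-productions: T → ε
So T is immediately nullable.
No further non-terminal can be added: every production for the remaining non-terminals contains a terminal or a non-nullable non-terminal.
Nullable = { 'T' }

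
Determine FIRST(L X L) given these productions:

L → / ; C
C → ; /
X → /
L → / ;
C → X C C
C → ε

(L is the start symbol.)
{ '/' }

FIRST sets of the non-terminals involved (from the grammar, by fixed-point iteration):
  FIRST(L) = { '/' }

To compute FIRST(L X L), process the symbols left to right:
Symbol L is a non-terminal. Add FIRST(L) \ {ε} = { '/' }
L is not nullable (ε ∉ FIRST(L)), so stop here.
FIRST(L X L) = { '/' }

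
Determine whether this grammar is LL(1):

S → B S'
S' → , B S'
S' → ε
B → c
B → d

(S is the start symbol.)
Yes, the grammar is LL(1).

A grammar is LL(1) if for each non-terminal N with multiple productions, the predict sets of those productions are pairwise disjoint, where PREDICT(N → α) = (FIRST(α) \ {ε}) ∪ (FOLLOW(N) if α ⇒* ε).

Relevant sets:
  FOLLOW(S') = { $ }

For S':
  PREDICT(S' → ',' B S') = { ',' }
  PREDICT(S' → ε) = { $ }
For B:
  PREDICT(B → c) = { 'c' }
  PREDICT(B → d) = { 'd' }
S has a single production, so nothing to check there.

All predict sets are disjoint. The grammar IS LL(1).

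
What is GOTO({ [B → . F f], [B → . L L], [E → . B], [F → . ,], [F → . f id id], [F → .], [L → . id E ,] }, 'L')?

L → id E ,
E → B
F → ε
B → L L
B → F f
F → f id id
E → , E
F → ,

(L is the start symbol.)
GOTO(I, 'L') = CLOSURE({ [A → αX.β] : [A → α.Xβ] ∈ I, X = 'L' })

Items with dot before 'L', with the dot advanced:
  [B → . L L] → [B → L . L]
Closure of the advanced items:
  [B → L . L] has the dot before L: add [L → . id E ,]

GOTO = { [B → L . L], [L → . id E ,] }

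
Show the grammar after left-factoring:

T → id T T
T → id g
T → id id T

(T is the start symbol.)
T → id T'
T' → T T
T' → g
T' → id T

Left-factoring transforms A → αβ₁ | αβ₂ into A → αA' and A' → β₁ | β₂
(α is the longest common prefix among the alternatives). Repeat until
no nonterminal has two alternatives with a common prefix.

Round 1: T has alternatives sharing prefix 'id'. Introduce T': T → id T'
  Add: T' → T T
  Add: T' → g
  Add: T' → id T

No remaining common prefixes — done.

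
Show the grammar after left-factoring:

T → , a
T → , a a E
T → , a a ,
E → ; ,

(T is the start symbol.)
T → , a T'
T' → ε
T' → a T''
T'' → E
T'' → ,
E → ; ,

Left-factoring transforms A → αβ₁ | αβ₂ into A → αA' and A' → β₁ | β₂
(α is the longest common prefix among the alternatives). Repeat until
no nonterminal has two alternatives with a common prefix.

Round 1: T has alternatives sharing prefix ', a'. Introduce T': T → , a T'
  Add: T' → ε
  Add: T' → a E
  Add: T' → a ,

Round 2: T' has alternatives sharing prefix 'a'. Introduce T'': T' → a T''
  Add: T'' → E
  Add: T'' → ,

No remaining common prefixes — done.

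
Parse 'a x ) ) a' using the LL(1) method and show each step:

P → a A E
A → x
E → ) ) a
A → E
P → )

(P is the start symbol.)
Stack is shown with the top on the left.

Stack    Input        Action
----------------------------
P $      a x ) ) a $  output P → a A E
a A E $  a x ) ) a $  match 'a'
A E $    x ) ) a $    output A → x
x E $    x ) ) a $    match 'x'
E $      ) ) a $      output E → ) ) a
) ) a $  ) ) a $      match ')'
) a $    ) a $        match ')'
a $      a $          match 'a'
$        $            accept

The string is accepted.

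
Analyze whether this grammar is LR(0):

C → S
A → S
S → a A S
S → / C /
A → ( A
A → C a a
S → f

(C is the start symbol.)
A grammar is LR(0) if no state in the canonical LR(0) collection has:
  - both a shift item (dot before a terminal) and a complete item (shift-reduce conflict), or
  - two or more complete items (reduce-reduce conflict; the accept item [C' → C .] counts as a complete item here).

Augment with C' → C and build the canonical LR(0) collection (I0 = CLOSURE({[C' → . C]}), then GOTO on every symbol after a dot until no new states appear). It has 16 states:
  I0: { [C → . S], [C' → . C], [S → . / C /], [S → . a A S], [S → . f] }  — shift
  I1: { [C → . S], [S → . / C /], [S → . a A S], [S → . f], [S → / . C /] }  — shift
  I2: { [C' → C .] }  — accept
  I3: { [C → S .] }  — reduce
  I4: { [A → . ( A], [A → . C a a], [A → . S], [C → . S], [S → . / C /], [S → . a A S], [S → . f], [S → a . A S] }  — shift
  I5: { [S → f .] }  — reduce
  I6: { [A → ( . A], [A → . ( A], [A → . C a a], [A → . S], [C → . S], [S → . / C /], [S → . a A S], [S → . f] }  — shift
  I7: { [S → . / C /], [S → . a A S], [S → . f], [S → a A . S] }  — shift
  I8: { [A → C . a a] }  — shift
  I9: { [A → S .], [C → S .] }  — 2 reduces
  I10: { [A → C a . a] }  — shift
  I11: { [A → C a a .] }  — reduce
  I12: { [S → a A S .] }  — reduce
  I13: { [A → ( A .] }  — reduce
  I14: { [S → / C . /] }  — shift
  I15: { [S → / C / .] }  — reduce

Conflict in state I9:
  Reduce-reduce conflict: [A → S .] and [C → S .]
So the grammar is NOT LR(0).

Answer: No. Reduce-reduce conflict: [A → S .] and [C → S .]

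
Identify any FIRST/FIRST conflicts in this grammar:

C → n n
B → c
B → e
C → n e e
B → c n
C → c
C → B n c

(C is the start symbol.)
A FIRST/FIRST conflict occurs when two productions N → α and N → β for the same non-terminal have FIRST(α) ∩ FIRST(β) ≠ ∅ (with ε ∈ FIRST of a nullable right-hand side, so two nullable alternatives also conflict).

FIRST sets of the non-terminals at (or reachable through a nullable prefix from) the front of some alternative:
  FIRST(B) = { 'c', 'e' }

Productions for C:
  C → n n: FIRST = { 'n' }
  C → n e e: FIRST = { 'n' }
  C → c: FIRST = { 'c' }
  C → B n c: FIRST = { 'c', 'e' }
Productions for B:
  B → c: FIRST = { 'c' }
  B → e: FIRST = { 'e' }
  B → c n: FIRST = { 'c' }

Conflict for C: C → n n and C → n e e
  Overlap: { 'n' }
Conflict for C: C → c and C → B n c
  Overlap: { 'c' }
Conflict for B: B → c and B → c n
  Overlap: { 'c' }

Answer: Yes. C → n n / C → n e e on { 'n' }; C → c / C → B n c on { 'c' }; B → c / B → c n on { 'c' }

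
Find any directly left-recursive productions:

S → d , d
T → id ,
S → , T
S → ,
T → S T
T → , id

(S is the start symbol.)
S → d , d: starts with d
T → id ,: starts with id
S → , T: starts with ','
S → ,: starts with ','
T → S T: starts with S
T → , id: starts with ','

No direct left recursion found.

Answer: No direct left recursion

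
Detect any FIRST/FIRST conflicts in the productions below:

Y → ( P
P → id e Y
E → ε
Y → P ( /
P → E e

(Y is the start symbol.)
FIRST sets of the non-terminals at (or reachable through a nullable prefix from) the front of some alternative:
  FIRST(P) = { 'e', 'id' }
  FIRST(E) = { ε }

Productions for Y:
  Y → ( P: FIRST = { '(' }
  Y → P ( /: FIRST = { 'e', 'id' }
Productions for P:
  P → id e Y: FIRST = { 'id' }
  P → E e: FIRST = { 'e' }
E has only one production, so no FIRST/FIRST conflict is possible there.

All alternatives of each non-terminal have pairwise disjoint FIRST sets.

Answer: No FIRST/FIRST conflicts.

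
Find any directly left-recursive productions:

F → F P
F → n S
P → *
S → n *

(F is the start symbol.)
Direct left recursion occurs when N → N α for some non-terminal N (the right-hand side begins with the left-hand side itself).

F → F P: LEFT RECURSIVE (starts with F)
F → n S: starts with n
P → *: starts with '*'
S → n *: starts with n

The grammar has direct left recursion on: F.

Answer: Yes, F is left-recursive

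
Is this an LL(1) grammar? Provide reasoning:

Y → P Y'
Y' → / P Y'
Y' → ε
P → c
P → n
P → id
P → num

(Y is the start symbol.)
Yes, the grammar is LL(1).

Relevant sets:
  FOLLOW(Y') = { $ }

For Y':
  PREDICT(Y' → '/' P Y') = { '/' }
  PREDICT(Y' → ε) = { $ }
For P:
  PREDICT(P → c) = { 'c' }
  PREDICT(P → n) = { 'n' }
  PREDICT(P → id) = { 'id' }
  PREDICT(P → num) = { 'num' }
Y has a single production, so nothing to check there.

All predict sets are disjoint. The grammar IS LL(1).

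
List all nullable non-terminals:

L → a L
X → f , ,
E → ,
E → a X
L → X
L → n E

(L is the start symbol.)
A non-terminal is nullable if it can derive ε (the empty string): either it has an ε-production, or it has a production whose right-hand side consists entirely of nullable non-terminals.

There are no ε-productions, so no non-terminal can derive ε.
No non-terminals are nullable.

Answer: None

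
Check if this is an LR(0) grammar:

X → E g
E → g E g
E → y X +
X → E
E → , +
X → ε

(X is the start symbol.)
A grammar is LR(0) if no state in the canonical LR(0) collection has:
  - both a shift item (dot before a terminal) and a complete item (shift-reduce conflict), or
  - two or more complete items (reduce-reduce conflict; the accept item [X' → X .] counts as a complete item here).

Augment with X' → X and build the canonical LR(0) collection (I0 = CLOSURE({[X' → . X]}), then GOTO on every symbol after a dot until no new states appear). It has 12 states:
  I0: { [E → . , +], [E → . g E g], [E → . y X +], [X → . E g], [X → . E], [X → .], [X' → . X] }  — shift, reduce
  I1: { [E → , . +] }  — shift
  I2: { [X → E . g], [X → E .] }  — shift, reduce
  I3: { [X' → X .] }  — accept
  I4: { [E → . , +], [E → . g E g], [E → . y X +], [E → g . E g] }  — shift
  I5: { [E → . , +], [E → . g E g], [E → . y X +], [E → y . X +], [X → . E g], [X → . E], [X → .] }  — shift, reduce
  I6: { [E → y X . +] }  — shift
  I7: { [E → y X + .] }  — reduce
  I8: { [E → g E . g] }  — shift
  I9: { [E → g E g .] }  — reduce
  I10: { [X → E g .] }  — reduce
  I11: { [E → , + .] }  — reduce

Conflict in state I0:
  Shift-reduce conflict between [X → .] and [E → . , +]
So the grammar is NOT LR(0).

Answer: No. Shift-reduce conflict between [X → .] and [E → . , +]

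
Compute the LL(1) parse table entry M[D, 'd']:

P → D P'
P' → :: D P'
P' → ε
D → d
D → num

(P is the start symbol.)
D → d

To find M[D, 'd'], we find productions for D where 'd' is in the predict set (PREDICT(N → α) = (FIRST(α) \ {ε}) ∪ (FOLLOW(N) if α ⇒* ε)).

D → d: PREDICT = { 'd' }
  'd' is in predict set, so this production goes in M[D, 'd']
D → num: PREDICT = { 'num' }

M[D, 'd'] = D → d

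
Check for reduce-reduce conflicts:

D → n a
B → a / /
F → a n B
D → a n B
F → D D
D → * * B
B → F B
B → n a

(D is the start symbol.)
Augment with D' → D and build the canonical LR(0) collection (I0 = CLOSURE({[D' → . D]}), then GOTO on every symbol after a dot until no new states appear). It has 21 states:
  I0: { [D → . * * B], [D → . a n B], [D → . n a], [D' → . D] }  — shift
  I1: { [D → * . * B] }  — shift
  I2: { [D' → D .] }  — accept
  I3: { [D → a . n B] }  — shift
  I4: { [D → n . a] }  — shift
  I5: { [D → n a .] }  — reduce
  I6: { [B → . F B], [B → . a / /], [B → . n a], [D → . * * B], [D → . a n B], [D → . n a], [D → a n . B], [F → . D D], [F → . a n B] }  — shift
  I7: { [D → a n B .] }  — reduce
  I8: { [D → . * * B], [D → . a n B], [D → . n a], [F → D . D] }  — shift
  I9: { [B → . F B], [B → . a / /], [B → . n a], [B → F . B], [D → . * * B], [D → . a n B], [D → . n a], [F → . D D], [F → . a n B] }  — shift
  I10: { [B → a . / /], [D → a . n B], [F → a . n B] }  — shift
  I11: { [B → n . a], [D → n . a] }  — shift
  I12: { [B → n a .], [D → n a .] }  — 2 reduces
  I13: { [B → a / . /] }  — shift
  I14: { [B → . F B], [B → . a / /], [B → . n a], [D → . * * B], [D → . a n B], [D → . n a], [D → a n . B], [F → . D D], [F → . a n B], [F → a n . B] }  — shift
  I15: { [D → a n B .], [F → a n B .] }  — 2 reduces
  I16: { [B → a / / .] }  — reduce
  I17: { [B → F B .] }  — reduce
  I18: { [F → D D .] }  — reduce
  I19: { [B → . F B], [B → . a / /], [B → . n a], [D → * * . B], [D → . * * B], [D → . a n B], [D → . n a], [F → . D D], [F → . a n B] }  — shift
  I20: { [D → * * B .] }  — reduce

I12 contains complete items [B → n a .], [D → n a .] — reduce-reduce conflict.
I15 contains complete items [D → a n B .], [F → a n B .] — reduce-reduce conflict.

Answer: Yes — I12: [B → n a .] vs [D → n a .]; I15: [D → a n B .] vs [F → a n B .]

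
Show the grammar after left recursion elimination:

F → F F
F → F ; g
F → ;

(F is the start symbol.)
F → ; F'
F' → F F'
F' → ; g F'
F' → ε

F is directly left-recursive. The standard transformation for
  A → A α₁ | ... | A α_m | β₁ | ... | β_n
is
  A  → β₁ A' | ... | β_n A'
  A' → α₁ A' | ... | α_m A' | ε

F → ; becomes F → ; F'
F → F F becomes F' → F F'
F → F ; g becomes F' → ; g F'
Add F' → ε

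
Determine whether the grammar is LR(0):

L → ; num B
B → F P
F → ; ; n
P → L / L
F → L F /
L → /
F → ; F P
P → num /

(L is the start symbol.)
A grammar is LR(0) if no state in the canonical LR(0) collection has:
  - both a shift item (dot before a terminal) and a complete item (shift-reduce conflict), or
  - two or more complete items (reduce-reduce conflict; the accept item [L' → L .] counts as a complete item here).

Augment with L' → L and build the canonical LR(0) collection (I0 = CLOSURE({[L' → . L]}), then GOTO on every symbol after a dot until no new states appear). It has 21 states:
  I0: { [L → . /], [L → . ; num B], [L' → . L] }  — shift
  I1: { [L → / .] }  — reduce
  I2: { [L → ; . num B] }  — shift
  I3: { [L' → L .] }  — accept
  I4: { [B → . F P], [F → . ; ; n], [F → . ; F P], [F → . L F /], [L → . /], [L → . ; num B], [L → ; num . B] }  — shift
  I5: { [F → . ; ; n], [F → . ; F P], [F → . L F /], [F → ; . ; n], [F → ; . F P], [L → . /], [L → . ; num B], [L → ; . num B] }  — shift
  I6: { [L → ; num B .] }  — reduce
  I7: { [B → F . P], [L → . /], [L → . ; num B], [P → . L / L], [P → . num /] }  — shift
  I8: { [F → . ; ; n], [F → . ; F P], [F → . L F /], [F → L . F /], [L → . /], [L → . ; num B] }  — shift
  I9: { [F → L F . /] }  — shift
  I10: { [F → L F / .] }  — reduce
  I11: { [P → L . / L] }  — shift
  I12: { [B → F P .] }  — reduce
  I13: { [P → num . /] }  — shift
  I14: { [P → num / .] }  — reduce
  I15: { [L → . /], [L → . ; num B], [P → L / . L] }  — shift
  I16: { [P → L / L .] }  — reduce
  I17: { [F → . ; ; n], [F → . ; F P], [F → . L F /], [F → ; . ; n], [F → ; . F P], [F → ; ; . n], [L → . /], [L → . ; num B], [L → ; . num B] }  — shift
  I18: { [F → ; F . P], [L → . /], [L → . ; num B], [P → . L / L], [P → . num /] }  — shift
  I19: { [F → ; F P .] }  — reduce
  I20: { [F → ; ; n .] }  — reduce

Every state is either a pure shift/goto state or contains exactly one complete item and nothing to shift — no conflicts. The grammar is LR(0).

Answer: Yes, the grammar is LR(0)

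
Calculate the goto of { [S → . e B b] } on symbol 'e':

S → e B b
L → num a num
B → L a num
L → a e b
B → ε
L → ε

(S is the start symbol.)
GOTO(I, 'e') = CLOSURE({ [A → αX.β] : [A → α.Xβ] ∈ I, X = 'e' })

Items with dot before 'e', with the dot advanced:
  [S → . e B b] → [S → e . B b]
Closure of the advanced items:
  [S → e . B b] has the dot before B: add [B → . L a num], [B → .]
  [B → . L a num] has the dot before L: add [L → . num a num], [L → . a e b], [L → .]

GOTO = { [B → . L a num], [B → .], [L → . a e b], [L → . num a num], [L → .], [S → e . B b] }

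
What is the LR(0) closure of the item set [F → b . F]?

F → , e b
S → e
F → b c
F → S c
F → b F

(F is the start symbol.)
{ [F → . , e b], [F → . S c], [F → . b F], [F → . b c], [F → b . F], [S → . e] }

To compute CLOSURE, for each item [A → α.Bβ] where B is a non-terminal, add [B → .γ] for all productions B → γ; repeat for the newly added items until nothing changes.

Start with: [F → b . F]
  [F → b . F] has the dot before F: add [F → . , e b], [F → . b c], [F → . S c], [F → . b F]
  [F → . S c] has the dot before S: add [S → . e]
No further items can be added.

CLOSURE = { [F → . , e b], [F → . S c], [F → . b F], [F → . b c], [F → b . F], [S → . e] }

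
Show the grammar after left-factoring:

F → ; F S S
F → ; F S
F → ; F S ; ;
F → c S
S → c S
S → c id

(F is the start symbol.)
F → ; F S F'
F' → S
F' → ε
F' → ; ;
F → c S
S → c S'
S' → S
S' → id

Left-factoring transforms A → αβ₁ | αβ₂ into A → αA' and A' → β₁ | β₂
(α is the longest common prefix among the alternatives). Repeat until
no nonterminal has two alternatives with a common prefix.

Round 1: F has alternatives sharing prefix '; F S'. Introduce F': F → ; F S F'
  Add: F' → S
  Add: F' → ε
  Add: F' → ; ;

Round 2: S has alternatives sharing prefix 'c'. Introduce S': S → c S'
  Add: S' → S
  Add: S' → id

No remaining common prefixes — done.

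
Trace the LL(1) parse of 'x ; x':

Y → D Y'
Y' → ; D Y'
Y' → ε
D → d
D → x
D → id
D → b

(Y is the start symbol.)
Stack is shown with the top on the left.

Stack     Input    Action
-------------------------
Y $       x ; x $  output Y → D Y'
D Y' $    x ; x $  output D → x
x Y' $    x ; x $  match 'x'
Y' $      ; x $    output Y' → ; D Y'
; D Y' $  ; x $    match ';'
D Y' $    x $      output D → x
x Y' $    x $      match 'x'
Y' $      $        output Y' → ε
$         $        accept

The string is accepted.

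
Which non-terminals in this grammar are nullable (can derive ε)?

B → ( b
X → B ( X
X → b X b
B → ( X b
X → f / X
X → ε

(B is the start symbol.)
{ 'X' }

A non-terminal is nullable if it can derive ε (the empty string): either it has an ε-production, or it has a production whose right-hand side consists entirely of nullable non-terminals.

ε-productions: X → ε
So X is immediately nullable.
No further non-terminal can be added: every production for the remaining non-terminals contains a terminal or a non-nullable non-terminal.
Nullable = { 'X' }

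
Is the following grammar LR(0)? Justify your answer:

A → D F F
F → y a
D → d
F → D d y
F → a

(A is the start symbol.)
Yes, the grammar is LR(0)

A grammar is LR(0) if no state in the canonical LR(0) collection has:
  - both a shift item (dot before a terminal) and a complete item (shift-reduce conflict), or
  - two or more complete items (reduce-reduce conflict; the accept item [A' → A .] counts as a complete item here).

Augment with A' → A and build the canonical LR(0) collection (I0 = CLOSURE({[A' → . A]}), then GOTO on every symbol after a dot until no new states appear). It has 12 states:
  I0: { [A → . D F F], [A' → . A], [D → . d] }  — shift
  I1: { [A' → A .] }  — accept
  I2: { [A → D . F F], [D → . d], [F → . D d y], [F → . a], [F → . y a] }  — shift
  I3: { [D → d .] }  — reduce
  I4: { [F → D . d y] }  — shift
  I5: { [A → D F . F], [D → . d], [F → . D d y], [F → . a], [F → . y a] }  — shift
  I6: { [F → a .] }  — reduce
  I7: { [F → y . a] }  — shift
  I8: { [F → y a .] }  — reduce
  I9: { [A → D F F .] }  — reduce
  I10: { [F → D d . y] }  — shift
  I11: { [F → D d y .] }  — reduce

Every state is either a pure shift/goto state or contains exactly one complete item and nothing to shift — no conflicts. The grammar is LR(0).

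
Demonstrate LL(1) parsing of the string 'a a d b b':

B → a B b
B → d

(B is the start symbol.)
Stack is shown with the top on the left.

Stack      Input        Action
------------------------------
B $        a a d b b $  output B → a B b
a B b $    a a d b b $  match 'a'
B b $      a d b b $    output B → a B b
a B b b $  a d b b $    match 'a'
B b b $    d b b $      output B → d
d b b $    d b b $      match 'd'
b b $      b b $        match 'b'
b $        b $          match 'b'
$          $            accept

The string is accepted.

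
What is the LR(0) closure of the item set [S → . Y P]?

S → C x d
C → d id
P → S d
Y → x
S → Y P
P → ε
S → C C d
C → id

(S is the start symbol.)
{ [S → . Y P], [Y → . x] }

To compute CLOSURE, for each item [A → α.Bβ] where B is a non-terminal, add [B → .γ] for all productions B → γ; repeat for the newly added items until nothing changes.

Start with: [S → . Y P]
  [S → . Y P] has the dot before Y: add [Y → . x]
No further items can be added.

CLOSURE = { [S → . Y P], [Y → . x] }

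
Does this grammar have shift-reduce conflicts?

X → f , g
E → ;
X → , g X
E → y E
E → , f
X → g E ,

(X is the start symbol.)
No shift-reduce conflicts

Augment with X' → X and build the canonical LR(0) collection (I0 = CLOSURE({[X' → . X]}), then GOTO on every symbol after a dot until no new states appear). It has 16 states:
  I0: { [X → . , g X], [X → . f , g], [X → . g E ,], [X' → . X] }  — shift
  I1: { [X → , . g X] }  — shift
  I2: { [X' → X .] }  — accept
  I3: { [X → f . , g] }  — shift
  I4: { [E → . , f], [E → . ;], [E → . y E], [X → g . E ,] }  — shift
  I5: { [E → , . f] }  — shift
  I6: { [E → ; .] }  — reduce
  I7: { [X → g E . ,] }  — shift
  I8: { [E → . , f], [E → . ;], [E → . y E], [E → y . E] }  — shift
  I9: { [E → y E .] }  — reduce
  I10: { [X → g E , .] }  — reduce
  I11: { [E → , f .] }  — reduce
  I12: { [X → f , . g] }  — shift
  I13: { [X → f , g .] }  — reduce
  I14: { [X → , g . X], [X → . , g X], [X → . f , g], [X → . g E ,] }  — shift
  I15: { [X → , g X .] }  — reduce

No state contains both a complete item and a shift item.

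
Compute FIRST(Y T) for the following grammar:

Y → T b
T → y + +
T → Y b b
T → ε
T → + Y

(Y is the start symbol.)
{ '+', 'b', 'y' }

FIRST sets of the non-terminals involved (from the grammar, by fixed-point iteration):
  FIRST(Y) = { '+', 'b', 'y' }

To compute FIRST(Y T), process the symbols left to right:
Symbol Y is a non-terminal. Add FIRST(Y) \ {ε} = { '+', 'b', 'y' }
Y is not nullable (ε ∉ FIRST(Y)), so stop here.
FIRST(Y T) = { '+', 'b', 'y' }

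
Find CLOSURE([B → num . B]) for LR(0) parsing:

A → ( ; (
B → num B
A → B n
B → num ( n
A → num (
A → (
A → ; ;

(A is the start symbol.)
{ [B → . num ( n], [B → . num B], [B → num . B] }

Start with: [B → num . B]
  [B → num . B] has the dot before B: add [B → . num B], [B → . num ( n]
No further items can be added.

CLOSURE = { [B → . num ( n], [B → . num B], [B → num . B] }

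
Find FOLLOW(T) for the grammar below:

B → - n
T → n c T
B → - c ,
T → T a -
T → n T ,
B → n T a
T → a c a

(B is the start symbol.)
{ ',', 'a' }

To compute FOLLOW(T), find every occurrence of T on a right-hand side N → α T β: add FIRST(β) \ {ε}, and if β is empty or nullable also add FOLLOW(N). Iterate to a fixed point.

In T → n c T: T is at the end; this adds FOLLOW(T) to itself — nothing new
In T → T a -: T is followed by a '-', add FIRST(a '-') \ {ε} = { 'a' }
In T → n T ,: T is followed by ',', add FIRST(',') \ {ε} = { ',' }
In B → n T a: T is followed by a, add FIRST(a) \ {ε} = { 'a' }

Taking the union: FOLLOW(T) = { ',', 'a' }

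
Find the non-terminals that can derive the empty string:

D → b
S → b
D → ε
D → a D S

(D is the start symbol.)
ε-productions: D → ε
So D is immediately nullable.
No further non-terminal can be added: every production for the remaining non-terminals contains a terminal or a non-nullable non-terminal.
Nullable = { 'D' }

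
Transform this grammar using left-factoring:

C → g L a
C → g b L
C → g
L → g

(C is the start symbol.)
C → g C'
C' → L a
C' → b L
C' → ε
L → g

Left-factoring transforms A → αβ₁ | αβ₂ into A → αA' and A' → β₁ | β₂
(α is the longest common prefix among the alternatives). Repeat until
no nonterminal has two alternatives with a common prefix.

Round 1: C has alternatives sharing prefix 'g'. Introduce C': C → g C'
  Add: C' → L a
  Add: C' → b L
  Add: C' → ε

No remaining common prefixes — done.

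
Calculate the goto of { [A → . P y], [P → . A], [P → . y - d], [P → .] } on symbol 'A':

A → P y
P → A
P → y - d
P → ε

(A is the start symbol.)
GOTO(I, 'A') = CLOSURE({ [A → αX.β] : [A → α.Xβ] ∈ I, X = 'A' })

Items with dot before 'A', with the dot advanced:
  [P → . A] → [P → A .]
Closure adds nothing (no advanced item has the dot before a non-terminal).

GOTO = { [P → A .] }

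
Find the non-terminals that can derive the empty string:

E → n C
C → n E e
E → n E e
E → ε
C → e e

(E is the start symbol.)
A non-terminal is nullable if it can derive ε (the empty string): either it has an ε-production, or it has a production whose right-hand side consists entirely of nullable non-terminals.

ε-productions: E → ε
So E is immediately nullable.
No further non-terminal can be added: every production for the remaining non-terminals contains a terminal or a non-nullable non-terminal.
Nullable = { 'E' }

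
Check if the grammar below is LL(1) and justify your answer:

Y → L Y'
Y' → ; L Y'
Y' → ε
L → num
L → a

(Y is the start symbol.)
Yes, the grammar is LL(1).

A grammar is LL(1) if for each non-terminal N with multiple productions, the predict sets of those productions are pairwise disjoint, where PREDICT(N → α) = (FIRST(α) \ {ε}) ∪ (FOLLOW(N) if α ⇒* ε).

Relevant sets:
  FOLLOW(Y') = { $ }

For Y':
  PREDICT(Y' → ';' L Y') = { ';' }
  PREDICT(Y' → ε) = { $ }
For L:
  PREDICT(L → num) = { 'num' }
  PREDICT(L → a) = { 'a' }
Y has a single production, so nothing to check there.

All predict sets are disjoint. The grammar IS LL(1).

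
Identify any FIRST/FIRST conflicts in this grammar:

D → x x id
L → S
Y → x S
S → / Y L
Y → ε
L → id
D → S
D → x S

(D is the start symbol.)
A FIRST/FIRST conflict occurs when two productions N → α and N → β for the same non-terminal have FIRST(α) ∩ FIRST(β) ≠ ∅ (with ε ∈ FIRST of a nullable right-hand side, so two nullable alternatives also conflict).

FIRST sets of the non-terminals at (or reachable through a nullable prefix from) the front of some alternative:
  FIRST(S) = { '/' }

Productions for D:
  D → x x id: FIRST = { 'x' }
  D → S: FIRST = { '/' }
  D → x S: FIRST = { 'x' }
Productions for L:
  L → S: FIRST = { '/' }
  L → id: FIRST = { 'id' }
Productions for Y:
  Y → x S: FIRST = { 'x' }
  Y → ε: FIRST = { ε }
S has only one production, so no FIRST/FIRST conflict is possible there.

Conflict for D: D → x x id and D → x S
  Overlap: { 'x' }

Answer: Yes. D → x x id / D → x S on { 'x' }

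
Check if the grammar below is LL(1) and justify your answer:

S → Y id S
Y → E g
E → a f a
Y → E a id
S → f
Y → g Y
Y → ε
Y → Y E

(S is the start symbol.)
No. Predict set conflict for Y: { 'a' }

A grammar is LL(1) if for each non-terminal N with multiple productions, the predict sets of those productions are pairwise disjoint, where PREDICT(N → α) = (FIRST(α) \ {ε}) ∪ (FOLLOW(N) if α ⇒* ε).

Relevant sets:
  FIRST(Y) = { 'a', 'g', ε }
  FIRST(E) = { 'a' }
  FOLLOW(Y) = { 'a', 'id' }

For S:
  PREDICT(S → Y id S) = { 'a', 'g', 'id' }
  PREDICT(S → f) = { 'f' }
For Y:
  PREDICT(Y → E g) = { 'a' }
  PREDICT(Y → E a id) = { 'a' }
  PREDICT(Y → g Y) = { 'g' }
  PREDICT(Y → ε) = { 'a', 'id' }
  PREDICT(Y → Y E) = { 'a', 'g' }
E has a single production, so nothing to check there.

Conflict found: Predict set conflict for Y: { 'a' }
The grammar is NOT LL(1).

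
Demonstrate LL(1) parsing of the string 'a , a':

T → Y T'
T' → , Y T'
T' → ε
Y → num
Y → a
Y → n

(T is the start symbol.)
LL(1) parsing maintains a stack (initially the start symbol over $) and the input. At each step: if the stack top is a terminal, match it against the current input token; if it is a non-terminal N, replace it with the RHS of M[N, lookahead] (the unique production whose predict set contains the lookahead).

Stack is shown with the top on the left.

Stack     Input    Action
-------------------------
T $       a , a $  output T → Y T'
Y T' $    a , a $  output Y → a
a T' $    a , a $  match 'a'
T' $      , a $    output T' → , Y T'
, Y T' $  , a $    match ','
Y T' $    a $      output Y → a
a T' $    a $      match 'a'
T' $      $        output T' → ε
$         $        accept

The string is accepted.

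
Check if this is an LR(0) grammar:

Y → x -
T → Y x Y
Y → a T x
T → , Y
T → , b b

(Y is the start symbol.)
Yes, the grammar is LR(0)

A grammar is LR(0) if no state in the canonical LR(0) collection has:
  - both a shift item (dot before a terminal) and a complete item (shift-reduce conflict), or
  - two or more complete items (reduce-reduce conflict; the accept item [Y' → Y .] counts as a complete item here).

Augment with Y' → Y and build the canonical LR(0) collection (I0 = CLOSURE({[Y' → . Y]}), then GOTO on every symbol after a dot until no new states appear). It has 14 states:
  I0: { [Y → . a T x], [Y → . x -], [Y' → . Y] }  — shift
  I1: { [Y' → Y .] }  — accept
  I2: { [T → . , Y], [T → . , b b], [T → . Y x Y], [Y → . a T x], [Y → . x -], [Y → a . T x] }  — shift
  I3: { [Y → x . -] }  — shift
  I4: { [Y → x - .] }  — reduce
  I5: { [T → , . Y], [T → , . b b], [Y → . a T x], [Y → . x -] }  — shift
  I6: { [Y → a T . x] }  — shift
  I7: { [T → Y . x Y] }  — shift
  I8: { [T → Y x . Y], [Y → . a T x], [Y → . x -] }  — shift
  I9: { [T → Y x Y .] }  — reduce
  I10: { [Y → a T x .] }  — reduce
  I11: { [T → , Y .] }  — reduce
  I12: { [T → , b . b] }  — shift
  I13: { [T → , b b .] }  — reduce

Every state is either a pure shift/goto state or contains exactly one complete item and nothing to shift — no conflicts. The grammar is LR(0).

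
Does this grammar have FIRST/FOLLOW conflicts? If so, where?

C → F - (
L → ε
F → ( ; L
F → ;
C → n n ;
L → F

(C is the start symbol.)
A FIRST/FOLLOW conflict occurs when a non-terminal N has a nullable alternative N → β (β ⇒* ε) and another alternative N → α with FIRST(α) ∩ FOLLOW(N) ≠ ∅: on such a lookahead the parser cannot decide between expanding α and letting N vanish via β.

Nullable non-terminals: L.
FIRST sets used below: FIRST(F) = { '(', ';' }

L: nullable alternative(s) L → ε; FOLLOW(L) = { '-' }
  L → ε: FIRST \ {ε} = { } — this is the only nullable alternative, skip
  L → F: FIRST \ {ε} = { '(', ';' } — disjoint from FOLLOW(L)

C, F have no nullable alternative, so no FIRST/FOLLOW check is needed there.

No FIRST/FOLLOW conflicts found.

Answer: No FIRST/FOLLOW conflicts.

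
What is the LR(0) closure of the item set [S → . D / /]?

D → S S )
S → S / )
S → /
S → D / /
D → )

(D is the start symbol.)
To compute CLOSURE, for each item [A → α.Bβ] where B is a non-terminal, add [B → .γ] for all productions B → γ; repeat for the newly added items until nothing changes.

Start with: [S → . D / /]
  [S → . D / /] has the dot before D: add [D → . S S )], [D → . )]
  [D → . S S )] has the dot before S: add [S → . S / )], [S → . /]
No further items can be added.

CLOSURE = { [D → . )], [D → . S S )], [S → . /], [S → . D / /], [S → . S / )] }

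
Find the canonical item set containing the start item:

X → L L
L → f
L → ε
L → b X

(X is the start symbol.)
{ [L → . b X], [L → . f], [L → .], [X → . L L], [X' → . X] }

First, augment the grammar with X' → X
I₀ = CLOSURE({ [X' → . X] }):
  [X' → . X] has the dot before X: add [X → . L L]
  [X → . L L] has the dot before L: add [L → . f], [L → .], [L → . b X]
No further items can be added.

I₀ = { [L → . b X], [L → . f], [L → .], [X → . L L], [X' → . X] }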